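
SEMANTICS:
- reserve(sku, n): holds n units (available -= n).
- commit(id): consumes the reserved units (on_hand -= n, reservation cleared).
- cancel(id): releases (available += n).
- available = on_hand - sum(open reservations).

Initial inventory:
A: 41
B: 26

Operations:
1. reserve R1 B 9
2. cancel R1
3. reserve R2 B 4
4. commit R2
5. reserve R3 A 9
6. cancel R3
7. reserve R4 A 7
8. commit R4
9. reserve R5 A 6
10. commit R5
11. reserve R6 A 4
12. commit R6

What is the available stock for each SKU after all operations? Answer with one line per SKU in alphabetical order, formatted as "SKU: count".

Answer: A: 24
B: 22

Derivation:
Step 1: reserve R1 B 9 -> on_hand[A=41 B=26] avail[A=41 B=17] open={R1}
Step 2: cancel R1 -> on_hand[A=41 B=26] avail[A=41 B=26] open={}
Step 3: reserve R2 B 4 -> on_hand[A=41 B=26] avail[A=41 B=22] open={R2}
Step 4: commit R2 -> on_hand[A=41 B=22] avail[A=41 B=22] open={}
Step 5: reserve R3 A 9 -> on_hand[A=41 B=22] avail[A=32 B=22] open={R3}
Step 6: cancel R3 -> on_hand[A=41 B=22] avail[A=41 B=22] open={}
Step 7: reserve R4 A 7 -> on_hand[A=41 B=22] avail[A=34 B=22] open={R4}
Step 8: commit R4 -> on_hand[A=34 B=22] avail[A=34 B=22] open={}
Step 9: reserve R5 A 6 -> on_hand[A=34 B=22] avail[A=28 B=22] open={R5}
Step 10: commit R5 -> on_hand[A=28 B=22] avail[A=28 B=22] open={}
Step 11: reserve R6 A 4 -> on_hand[A=28 B=22] avail[A=24 B=22] open={R6}
Step 12: commit R6 -> on_hand[A=24 B=22] avail[A=24 B=22] open={}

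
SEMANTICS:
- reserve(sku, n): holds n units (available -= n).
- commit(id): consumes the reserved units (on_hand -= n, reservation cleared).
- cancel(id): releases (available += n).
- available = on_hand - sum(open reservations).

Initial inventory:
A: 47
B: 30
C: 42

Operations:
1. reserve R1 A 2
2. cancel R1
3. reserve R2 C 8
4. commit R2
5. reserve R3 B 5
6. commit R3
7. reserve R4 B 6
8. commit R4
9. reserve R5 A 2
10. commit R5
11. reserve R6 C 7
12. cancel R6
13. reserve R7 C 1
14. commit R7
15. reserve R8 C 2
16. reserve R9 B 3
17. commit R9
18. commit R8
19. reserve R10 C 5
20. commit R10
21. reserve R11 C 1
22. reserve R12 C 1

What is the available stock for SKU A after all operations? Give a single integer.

Step 1: reserve R1 A 2 -> on_hand[A=47 B=30 C=42] avail[A=45 B=30 C=42] open={R1}
Step 2: cancel R1 -> on_hand[A=47 B=30 C=42] avail[A=47 B=30 C=42] open={}
Step 3: reserve R2 C 8 -> on_hand[A=47 B=30 C=42] avail[A=47 B=30 C=34] open={R2}
Step 4: commit R2 -> on_hand[A=47 B=30 C=34] avail[A=47 B=30 C=34] open={}
Step 5: reserve R3 B 5 -> on_hand[A=47 B=30 C=34] avail[A=47 B=25 C=34] open={R3}
Step 6: commit R3 -> on_hand[A=47 B=25 C=34] avail[A=47 B=25 C=34] open={}
Step 7: reserve R4 B 6 -> on_hand[A=47 B=25 C=34] avail[A=47 B=19 C=34] open={R4}
Step 8: commit R4 -> on_hand[A=47 B=19 C=34] avail[A=47 B=19 C=34] open={}
Step 9: reserve R5 A 2 -> on_hand[A=47 B=19 C=34] avail[A=45 B=19 C=34] open={R5}
Step 10: commit R5 -> on_hand[A=45 B=19 C=34] avail[A=45 B=19 C=34] open={}
Step 11: reserve R6 C 7 -> on_hand[A=45 B=19 C=34] avail[A=45 B=19 C=27] open={R6}
Step 12: cancel R6 -> on_hand[A=45 B=19 C=34] avail[A=45 B=19 C=34] open={}
Step 13: reserve R7 C 1 -> on_hand[A=45 B=19 C=34] avail[A=45 B=19 C=33] open={R7}
Step 14: commit R7 -> on_hand[A=45 B=19 C=33] avail[A=45 B=19 C=33] open={}
Step 15: reserve R8 C 2 -> on_hand[A=45 B=19 C=33] avail[A=45 B=19 C=31] open={R8}
Step 16: reserve R9 B 3 -> on_hand[A=45 B=19 C=33] avail[A=45 B=16 C=31] open={R8,R9}
Step 17: commit R9 -> on_hand[A=45 B=16 C=33] avail[A=45 B=16 C=31] open={R8}
Step 18: commit R8 -> on_hand[A=45 B=16 C=31] avail[A=45 B=16 C=31] open={}
Step 19: reserve R10 C 5 -> on_hand[A=45 B=16 C=31] avail[A=45 B=16 C=26] open={R10}
Step 20: commit R10 -> on_hand[A=45 B=16 C=26] avail[A=45 B=16 C=26] open={}
Step 21: reserve R11 C 1 -> on_hand[A=45 B=16 C=26] avail[A=45 B=16 C=25] open={R11}
Step 22: reserve R12 C 1 -> on_hand[A=45 B=16 C=26] avail[A=45 B=16 C=24] open={R11,R12}
Final available[A] = 45

Answer: 45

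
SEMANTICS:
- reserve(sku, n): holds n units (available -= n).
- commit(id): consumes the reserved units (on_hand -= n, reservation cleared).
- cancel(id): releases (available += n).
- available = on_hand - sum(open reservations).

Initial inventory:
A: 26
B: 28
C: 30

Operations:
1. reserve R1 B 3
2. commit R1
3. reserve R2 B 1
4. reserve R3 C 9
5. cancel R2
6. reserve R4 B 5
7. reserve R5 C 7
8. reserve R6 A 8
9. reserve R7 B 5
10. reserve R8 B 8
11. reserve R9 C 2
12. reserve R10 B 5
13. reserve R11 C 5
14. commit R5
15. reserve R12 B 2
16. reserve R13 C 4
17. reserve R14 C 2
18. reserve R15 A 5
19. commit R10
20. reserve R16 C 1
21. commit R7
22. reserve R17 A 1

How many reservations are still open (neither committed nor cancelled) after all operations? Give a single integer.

Answer: 12

Derivation:
Step 1: reserve R1 B 3 -> on_hand[A=26 B=28 C=30] avail[A=26 B=25 C=30] open={R1}
Step 2: commit R1 -> on_hand[A=26 B=25 C=30] avail[A=26 B=25 C=30] open={}
Step 3: reserve R2 B 1 -> on_hand[A=26 B=25 C=30] avail[A=26 B=24 C=30] open={R2}
Step 4: reserve R3 C 9 -> on_hand[A=26 B=25 C=30] avail[A=26 B=24 C=21] open={R2,R3}
Step 5: cancel R2 -> on_hand[A=26 B=25 C=30] avail[A=26 B=25 C=21] open={R3}
Step 6: reserve R4 B 5 -> on_hand[A=26 B=25 C=30] avail[A=26 B=20 C=21] open={R3,R4}
Step 7: reserve R5 C 7 -> on_hand[A=26 B=25 C=30] avail[A=26 B=20 C=14] open={R3,R4,R5}
Step 8: reserve R6 A 8 -> on_hand[A=26 B=25 C=30] avail[A=18 B=20 C=14] open={R3,R4,R5,R6}
Step 9: reserve R7 B 5 -> on_hand[A=26 B=25 C=30] avail[A=18 B=15 C=14] open={R3,R4,R5,R6,R7}
Step 10: reserve R8 B 8 -> on_hand[A=26 B=25 C=30] avail[A=18 B=7 C=14] open={R3,R4,R5,R6,R7,R8}
Step 11: reserve R9 C 2 -> on_hand[A=26 B=25 C=30] avail[A=18 B=7 C=12] open={R3,R4,R5,R6,R7,R8,R9}
Step 12: reserve R10 B 5 -> on_hand[A=26 B=25 C=30] avail[A=18 B=2 C=12] open={R10,R3,R4,R5,R6,R7,R8,R9}
Step 13: reserve R11 C 5 -> on_hand[A=26 B=25 C=30] avail[A=18 B=2 C=7] open={R10,R11,R3,R4,R5,R6,R7,R8,R9}
Step 14: commit R5 -> on_hand[A=26 B=25 C=23] avail[A=18 B=2 C=7] open={R10,R11,R3,R4,R6,R7,R8,R9}
Step 15: reserve R12 B 2 -> on_hand[A=26 B=25 C=23] avail[A=18 B=0 C=7] open={R10,R11,R12,R3,R4,R6,R7,R8,R9}
Step 16: reserve R13 C 4 -> on_hand[A=26 B=25 C=23] avail[A=18 B=0 C=3] open={R10,R11,R12,R13,R3,R4,R6,R7,R8,R9}
Step 17: reserve R14 C 2 -> on_hand[A=26 B=25 C=23] avail[A=18 B=0 C=1] open={R10,R11,R12,R13,R14,R3,R4,R6,R7,R8,R9}
Step 18: reserve R15 A 5 -> on_hand[A=26 B=25 C=23] avail[A=13 B=0 C=1] open={R10,R11,R12,R13,R14,R15,R3,R4,R6,R7,R8,R9}
Step 19: commit R10 -> on_hand[A=26 B=20 C=23] avail[A=13 B=0 C=1] open={R11,R12,R13,R14,R15,R3,R4,R6,R7,R8,R9}
Step 20: reserve R16 C 1 -> on_hand[A=26 B=20 C=23] avail[A=13 B=0 C=0] open={R11,R12,R13,R14,R15,R16,R3,R4,R6,R7,R8,R9}
Step 21: commit R7 -> on_hand[A=26 B=15 C=23] avail[A=13 B=0 C=0] open={R11,R12,R13,R14,R15,R16,R3,R4,R6,R8,R9}
Step 22: reserve R17 A 1 -> on_hand[A=26 B=15 C=23] avail[A=12 B=0 C=0] open={R11,R12,R13,R14,R15,R16,R17,R3,R4,R6,R8,R9}
Open reservations: ['R11', 'R12', 'R13', 'R14', 'R15', 'R16', 'R17', 'R3', 'R4', 'R6', 'R8', 'R9'] -> 12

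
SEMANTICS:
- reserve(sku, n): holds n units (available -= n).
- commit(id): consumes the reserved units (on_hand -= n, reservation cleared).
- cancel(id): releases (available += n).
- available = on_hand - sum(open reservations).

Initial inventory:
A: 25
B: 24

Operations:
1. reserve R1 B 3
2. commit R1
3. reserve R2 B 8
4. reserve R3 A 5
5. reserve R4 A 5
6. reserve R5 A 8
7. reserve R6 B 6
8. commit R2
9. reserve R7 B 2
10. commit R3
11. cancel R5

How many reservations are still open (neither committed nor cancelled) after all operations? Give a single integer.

Step 1: reserve R1 B 3 -> on_hand[A=25 B=24] avail[A=25 B=21] open={R1}
Step 2: commit R1 -> on_hand[A=25 B=21] avail[A=25 B=21] open={}
Step 3: reserve R2 B 8 -> on_hand[A=25 B=21] avail[A=25 B=13] open={R2}
Step 4: reserve R3 A 5 -> on_hand[A=25 B=21] avail[A=20 B=13] open={R2,R3}
Step 5: reserve R4 A 5 -> on_hand[A=25 B=21] avail[A=15 B=13] open={R2,R3,R4}
Step 6: reserve R5 A 8 -> on_hand[A=25 B=21] avail[A=7 B=13] open={R2,R3,R4,R5}
Step 7: reserve R6 B 6 -> on_hand[A=25 B=21] avail[A=7 B=7] open={R2,R3,R4,R5,R6}
Step 8: commit R2 -> on_hand[A=25 B=13] avail[A=7 B=7] open={R3,R4,R5,R6}
Step 9: reserve R7 B 2 -> on_hand[A=25 B=13] avail[A=7 B=5] open={R3,R4,R5,R6,R7}
Step 10: commit R3 -> on_hand[A=20 B=13] avail[A=7 B=5] open={R4,R5,R6,R7}
Step 11: cancel R5 -> on_hand[A=20 B=13] avail[A=15 B=5] open={R4,R6,R7}
Open reservations: ['R4', 'R6', 'R7'] -> 3

Answer: 3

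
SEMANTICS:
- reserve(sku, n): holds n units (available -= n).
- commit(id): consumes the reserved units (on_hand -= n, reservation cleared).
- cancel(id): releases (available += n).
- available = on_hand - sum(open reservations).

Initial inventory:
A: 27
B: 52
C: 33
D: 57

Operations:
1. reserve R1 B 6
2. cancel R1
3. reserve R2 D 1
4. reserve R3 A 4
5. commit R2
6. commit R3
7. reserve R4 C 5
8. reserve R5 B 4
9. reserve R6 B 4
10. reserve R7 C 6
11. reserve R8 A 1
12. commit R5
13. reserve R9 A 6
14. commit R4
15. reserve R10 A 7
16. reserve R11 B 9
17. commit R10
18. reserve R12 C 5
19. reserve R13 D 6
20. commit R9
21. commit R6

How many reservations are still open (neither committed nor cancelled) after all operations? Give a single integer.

Step 1: reserve R1 B 6 -> on_hand[A=27 B=52 C=33 D=57] avail[A=27 B=46 C=33 D=57] open={R1}
Step 2: cancel R1 -> on_hand[A=27 B=52 C=33 D=57] avail[A=27 B=52 C=33 D=57] open={}
Step 3: reserve R2 D 1 -> on_hand[A=27 B=52 C=33 D=57] avail[A=27 B=52 C=33 D=56] open={R2}
Step 4: reserve R3 A 4 -> on_hand[A=27 B=52 C=33 D=57] avail[A=23 B=52 C=33 D=56] open={R2,R3}
Step 5: commit R2 -> on_hand[A=27 B=52 C=33 D=56] avail[A=23 B=52 C=33 D=56] open={R3}
Step 6: commit R3 -> on_hand[A=23 B=52 C=33 D=56] avail[A=23 B=52 C=33 D=56] open={}
Step 7: reserve R4 C 5 -> on_hand[A=23 B=52 C=33 D=56] avail[A=23 B=52 C=28 D=56] open={R4}
Step 8: reserve R5 B 4 -> on_hand[A=23 B=52 C=33 D=56] avail[A=23 B=48 C=28 D=56] open={R4,R5}
Step 9: reserve R6 B 4 -> on_hand[A=23 B=52 C=33 D=56] avail[A=23 B=44 C=28 D=56] open={R4,R5,R6}
Step 10: reserve R7 C 6 -> on_hand[A=23 B=52 C=33 D=56] avail[A=23 B=44 C=22 D=56] open={R4,R5,R6,R7}
Step 11: reserve R8 A 1 -> on_hand[A=23 B=52 C=33 D=56] avail[A=22 B=44 C=22 D=56] open={R4,R5,R6,R7,R8}
Step 12: commit R5 -> on_hand[A=23 B=48 C=33 D=56] avail[A=22 B=44 C=22 D=56] open={R4,R6,R7,R8}
Step 13: reserve R9 A 6 -> on_hand[A=23 B=48 C=33 D=56] avail[A=16 B=44 C=22 D=56] open={R4,R6,R7,R8,R9}
Step 14: commit R4 -> on_hand[A=23 B=48 C=28 D=56] avail[A=16 B=44 C=22 D=56] open={R6,R7,R8,R9}
Step 15: reserve R10 A 7 -> on_hand[A=23 B=48 C=28 D=56] avail[A=9 B=44 C=22 D=56] open={R10,R6,R7,R8,R9}
Step 16: reserve R11 B 9 -> on_hand[A=23 B=48 C=28 D=56] avail[A=9 B=35 C=22 D=56] open={R10,R11,R6,R7,R8,R9}
Step 17: commit R10 -> on_hand[A=16 B=48 C=28 D=56] avail[A=9 B=35 C=22 D=56] open={R11,R6,R7,R8,R9}
Step 18: reserve R12 C 5 -> on_hand[A=16 B=48 C=28 D=56] avail[A=9 B=35 C=17 D=56] open={R11,R12,R6,R7,R8,R9}
Step 19: reserve R13 D 6 -> on_hand[A=16 B=48 C=28 D=56] avail[A=9 B=35 C=17 D=50] open={R11,R12,R13,R6,R7,R8,R9}
Step 20: commit R9 -> on_hand[A=10 B=48 C=28 D=56] avail[A=9 B=35 C=17 D=50] open={R11,R12,R13,R6,R7,R8}
Step 21: commit R6 -> on_hand[A=10 B=44 C=28 D=56] avail[A=9 B=35 C=17 D=50] open={R11,R12,R13,R7,R8}
Open reservations: ['R11', 'R12', 'R13', 'R7', 'R8'] -> 5

Answer: 5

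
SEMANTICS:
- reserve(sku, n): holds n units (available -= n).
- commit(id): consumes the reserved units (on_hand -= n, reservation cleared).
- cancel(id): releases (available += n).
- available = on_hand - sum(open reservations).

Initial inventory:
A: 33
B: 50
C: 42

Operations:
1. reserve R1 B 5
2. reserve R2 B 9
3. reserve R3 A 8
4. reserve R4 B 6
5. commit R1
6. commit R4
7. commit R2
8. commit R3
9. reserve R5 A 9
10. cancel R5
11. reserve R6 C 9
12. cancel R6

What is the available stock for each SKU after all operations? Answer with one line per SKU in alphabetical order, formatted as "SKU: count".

Answer: A: 25
B: 30
C: 42

Derivation:
Step 1: reserve R1 B 5 -> on_hand[A=33 B=50 C=42] avail[A=33 B=45 C=42] open={R1}
Step 2: reserve R2 B 9 -> on_hand[A=33 B=50 C=42] avail[A=33 B=36 C=42] open={R1,R2}
Step 3: reserve R3 A 8 -> on_hand[A=33 B=50 C=42] avail[A=25 B=36 C=42] open={R1,R2,R3}
Step 4: reserve R4 B 6 -> on_hand[A=33 B=50 C=42] avail[A=25 B=30 C=42] open={R1,R2,R3,R4}
Step 5: commit R1 -> on_hand[A=33 B=45 C=42] avail[A=25 B=30 C=42] open={R2,R3,R4}
Step 6: commit R4 -> on_hand[A=33 B=39 C=42] avail[A=25 B=30 C=42] open={R2,R3}
Step 7: commit R2 -> on_hand[A=33 B=30 C=42] avail[A=25 B=30 C=42] open={R3}
Step 8: commit R3 -> on_hand[A=25 B=30 C=42] avail[A=25 B=30 C=42] open={}
Step 9: reserve R5 A 9 -> on_hand[A=25 B=30 C=42] avail[A=16 B=30 C=42] open={R5}
Step 10: cancel R5 -> on_hand[A=25 B=30 C=42] avail[A=25 B=30 C=42] open={}
Step 11: reserve R6 C 9 -> on_hand[A=25 B=30 C=42] avail[A=25 B=30 C=33] open={R6}
Step 12: cancel R6 -> on_hand[A=25 B=30 C=42] avail[A=25 B=30 C=42] open={}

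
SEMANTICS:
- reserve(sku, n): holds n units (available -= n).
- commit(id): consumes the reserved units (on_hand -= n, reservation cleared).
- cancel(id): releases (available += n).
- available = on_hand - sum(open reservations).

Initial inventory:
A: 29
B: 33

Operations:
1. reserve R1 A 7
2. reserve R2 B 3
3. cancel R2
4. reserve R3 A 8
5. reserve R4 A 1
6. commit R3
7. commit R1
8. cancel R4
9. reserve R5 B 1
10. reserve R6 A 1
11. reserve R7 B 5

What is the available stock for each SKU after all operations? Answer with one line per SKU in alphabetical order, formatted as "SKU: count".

Answer: A: 13
B: 27

Derivation:
Step 1: reserve R1 A 7 -> on_hand[A=29 B=33] avail[A=22 B=33] open={R1}
Step 2: reserve R2 B 3 -> on_hand[A=29 B=33] avail[A=22 B=30] open={R1,R2}
Step 3: cancel R2 -> on_hand[A=29 B=33] avail[A=22 B=33] open={R1}
Step 4: reserve R3 A 8 -> on_hand[A=29 B=33] avail[A=14 B=33] open={R1,R3}
Step 5: reserve R4 A 1 -> on_hand[A=29 B=33] avail[A=13 B=33] open={R1,R3,R4}
Step 6: commit R3 -> on_hand[A=21 B=33] avail[A=13 B=33] open={R1,R4}
Step 7: commit R1 -> on_hand[A=14 B=33] avail[A=13 B=33] open={R4}
Step 8: cancel R4 -> on_hand[A=14 B=33] avail[A=14 B=33] open={}
Step 9: reserve R5 B 1 -> on_hand[A=14 B=33] avail[A=14 B=32] open={R5}
Step 10: reserve R6 A 1 -> on_hand[A=14 B=33] avail[A=13 B=32] open={R5,R6}
Step 11: reserve R7 B 5 -> on_hand[A=14 B=33] avail[A=13 B=27] open={R5,R6,R7}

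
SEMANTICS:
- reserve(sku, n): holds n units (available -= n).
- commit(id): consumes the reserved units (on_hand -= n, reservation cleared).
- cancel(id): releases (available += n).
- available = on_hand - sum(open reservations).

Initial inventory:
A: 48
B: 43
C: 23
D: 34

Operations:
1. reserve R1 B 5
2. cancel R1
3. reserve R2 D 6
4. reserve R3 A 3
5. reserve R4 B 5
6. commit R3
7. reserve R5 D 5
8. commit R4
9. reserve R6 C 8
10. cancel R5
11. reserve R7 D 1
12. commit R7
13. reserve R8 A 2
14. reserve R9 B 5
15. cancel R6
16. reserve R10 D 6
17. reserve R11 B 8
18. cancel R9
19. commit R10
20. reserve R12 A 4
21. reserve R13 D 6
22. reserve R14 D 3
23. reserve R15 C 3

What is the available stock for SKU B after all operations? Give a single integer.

Answer: 30

Derivation:
Step 1: reserve R1 B 5 -> on_hand[A=48 B=43 C=23 D=34] avail[A=48 B=38 C=23 D=34] open={R1}
Step 2: cancel R1 -> on_hand[A=48 B=43 C=23 D=34] avail[A=48 B=43 C=23 D=34] open={}
Step 3: reserve R2 D 6 -> on_hand[A=48 B=43 C=23 D=34] avail[A=48 B=43 C=23 D=28] open={R2}
Step 4: reserve R3 A 3 -> on_hand[A=48 B=43 C=23 D=34] avail[A=45 B=43 C=23 D=28] open={R2,R3}
Step 5: reserve R4 B 5 -> on_hand[A=48 B=43 C=23 D=34] avail[A=45 B=38 C=23 D=28] open={R2,R3,R4}
Step 6: commit R3 -> on_hand[A=45 B=43 C=23 D=34] avail[A=45 B=38 C=23 D=28] open={R2,R4}
Step 7: reserve R5 D 5 -> on_hand[A=45 B=43 C=23 D=34] avail[A=45 B=38 C=23 D=23] open={R2,R4,R5}
Step 8: commit R4 -> on_hand[A=45 B=38 C=23 D=34] avail[A=45 B=38 C=23 D=23] open={R2,R5}
Step 9: reserve R6 C 8 -> on_hand[A=45 B=38 C=23 D=34] avail[A=45 B=38 C=15 D=23] open={R2,R5,R6}
Step 10: cancel R5 -> on_hand[A=45 B=38 C=23 D=34] avail[A=45 B=38 C=15 D=28] open={R2,R6}
Step 11: reserve R7 D 1 -> on_hand[A=45 B=38 C=23 D=34] avail[A=45 B=38 C=15 D=27] open={R2,R6,R7}
Step 12: commit R7 -> on_hand[A=45 B=38 C=23 D=33] avail[A=45 B=38 C=15 D=27] open={R2,R6}
Step 13: reserve R8 A 2 -> on_hand[A=45 B=38 C=23 D=33] avail[A=43 B=38 C=15 D=27] open={R2,R6,R8}
Step 14: reserve R9 B 5 -> on_hand[A=45 B=38 C=23 D=33] avail[A=43 B=33 C=15 D=27] open={R2,R6,R8,R9}
Step 15: cancel R6 -> on_hand[A=45 B=38 C=23 D=33] avail[A=43 B=33 C=23 D=27] open={R2,R8,R9}
Step 16: reserve R10 D 6 -> on_hand[A=45 B=38 C=23 D=33] avail[A=43 B=33 C=23 D=21] open={R10,R2,R8,R9}
Step 17: reserve R11 B 8 -> on_hand[A=45 B=38 C=23 D=33] avail[A=43 B=25 C=23 D=21] open={R10,R11,R2,R8,R9}
Step 18: cancel R9 -> on_hand[A=45 B=38 C=23 D=33] avail[A=43 B=30 C=23 D=21] open={R10,R11,R2,R8}
Step 19: commit R10 -> on_hand[A=45 B=38 C=23 D=27] avail[A=43 B=30 C=23 D=21] open={R11,R2,R8}
Step 20: reserve R12 A 4 -> on_hand[A=45 B=38 C=23 D=27] avail[A=39 B=30 C=23 D=21] open={R11,R12,R2,R8}
Step 21: reserve R13 D 6 -> on_hand[A=45 B=38 C=23 D=27] avail[A=39 B=30 C=23 D=15] open={R11,R12,R13,R2,R8}
Step 22: reserve R14 D 3 -> on_hand[A=45 B=38 C=23 D=27] avail[A=39 B=30 C=23 D=12] open={R11,R12,R13,R14,R2,R8}
Step 23: reserve R15 C 3 -> on_hand[A=45 B=38 C=23 D=27] avail[A=39 B=30 C=20 D=12] open={R11,R12,R13,R14,R15,R2,R8}
Final available[B] = 30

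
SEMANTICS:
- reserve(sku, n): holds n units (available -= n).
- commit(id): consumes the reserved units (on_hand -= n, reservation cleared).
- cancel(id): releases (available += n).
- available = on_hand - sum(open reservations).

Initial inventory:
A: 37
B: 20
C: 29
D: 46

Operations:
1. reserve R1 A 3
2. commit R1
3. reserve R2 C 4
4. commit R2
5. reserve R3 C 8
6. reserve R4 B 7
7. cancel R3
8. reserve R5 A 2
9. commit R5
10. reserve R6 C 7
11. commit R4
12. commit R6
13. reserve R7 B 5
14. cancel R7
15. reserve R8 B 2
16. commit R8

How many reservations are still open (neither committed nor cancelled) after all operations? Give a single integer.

Answer: 0

Derivation:
Step 1: reserve R1 A 3 -> on_hand[A=37 B=20 C=29 D=46] avail[A=34 B=20 C=29 D=46] open={R1}
Step 2: commit R1 -> on_hand[A=34 B=20 C=29 D=46] avail[A=34 B=20 C=29 D=46] open={}
Step 3: reserve R2 C 4 -> on_hand[A=34 B=20 C=29 D=46] avail[A=34 B=20 C=25 D=46] open={R2}
Step 4: commit R2 -> on_hand[A=34 B=20 C=25 D=46] avail[A=34 B=20 C=25 D=46] open={}
Step 5: reserve R3 C 8 -> on_hand[A=34 B=20 C=25 D=46] avail[A=34 B=20 C=17 D=46] open={R3}
Step 6: reserve R4 B 7 -> on_hand[A=34 B=20 C=25 D=46] avail[A=34 B=13 C=17 D=46] open={R3,R4}
Step 7: cancel R3 -> on_hand[A=34 B=20 C=25 D=46] avail[A=34 B=13 C=25 D=46] open={R4}
Step 8: reserve R5 A 2 -> on_hand[A=34 B=20 C=25 D=46] avail[A=32 B=13 C=25 D=46] open={R4,R5}
Step 9: commit R5 -> on_hand[A=32 B=20 C=25 D=46] avail[A=32 B=13 C=25 D=46] open={R4}
Step 10: reserve R6 C 7 -> on_hand[A=32 B=20 C=25 D=46] avail[A=32 B=13 C=18 D=46] open={R4,R6}
Step 11: commit R4 -> on_hand[A=32 B=13 C=25 D=46] avail[A=32 B=13 C=18 D=46] open={R6}
Step 12: commit R6 -> on_hand[A=32 B=13 C=18 D=46] avail[A=32 B=13 C=18 D=46] open={}
Step 13: reserve R7 B 5 -> on_hand[A=32 B=13 C=18 D=46] avail[A=32 B=8 C=18 D=46] open={R7}
Step 14: cancel R7 -> on_hand[A=32 B=13 C=18 D=46] avail[A=32 B=13 C=18 D=46] open={}
Step 15: reserve R8 B 2 -> on_hand[A=32 B=13 C=18 D=46] avail[A=32 B=11 C=18 D=46] open={R8}
Step 16: commit R8 -> on_hand[A=32 B=11 C=18 D=46] avail[A=32 B=11 C=18 D=46] open={}
Open reservations: [] -> 0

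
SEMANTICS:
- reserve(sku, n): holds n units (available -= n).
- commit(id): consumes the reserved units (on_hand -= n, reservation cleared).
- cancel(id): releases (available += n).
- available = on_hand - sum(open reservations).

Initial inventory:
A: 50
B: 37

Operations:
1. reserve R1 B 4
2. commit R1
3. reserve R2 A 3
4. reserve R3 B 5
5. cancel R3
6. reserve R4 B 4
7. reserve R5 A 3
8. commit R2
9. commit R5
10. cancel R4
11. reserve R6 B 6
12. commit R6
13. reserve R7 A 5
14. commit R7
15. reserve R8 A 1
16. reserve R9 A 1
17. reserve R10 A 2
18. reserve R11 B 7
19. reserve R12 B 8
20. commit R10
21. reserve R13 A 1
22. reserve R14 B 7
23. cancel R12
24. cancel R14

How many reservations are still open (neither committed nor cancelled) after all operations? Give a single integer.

Answer: 4

Derivation:
Step 1: reserve R1 B 4 -> on_hand[A=50 B=37] avail[A=50 B=33] open={R1}
Step 2: commit R1 -> on_hand[A=50 B=33] avail[A=50 B=33] open={}
Step 3: reserve R2 A 3 -> on_hand[A=50 B=33] avail[A=47 B=33] open={R2}
Step 4: reserve R3 B 5 -> on_hand[A=50 B=33] avail[A=47 B=28] open={R2,R3}
Step 5: cancel R3 -> on_hand[A=50 B=33] avail[A=47 B=33] open={R2}
Step 6: reserve R4 B 4 -> on_hand[A=50 B=33] avail[A=47 B=29] open={R2,R4}
Step 7: reserve R5 A 3 -> on_hand[A=50 B=33] avail[A=44 B=29] open={R2,R4,R5}
Step 8: commit R2 -> on_hand[A=47 B=33] avail[A=44 B=29] open={R4,R5}
Step 9: commit R5 -> on_hand[A=44 B=33] avail[A=44 B=29] open={R4}
Step 10: cancel R4 -> on_hand[A=44 B=33] avail[A=44 B=33] open={}
Step 11: reserve R6 B 6 -> on_hand[A=44 B=33] avail[A=44 B=27] open={R6}
Step 12: commit R6 -> on_hand[A=44 B=27] avail[A=44 B=27] open={}
Step 13: reserve R7 A 5 -> on_hand[A=44 B=27] avail[A=39 B=27] open={R7}
Step 14: commit R7 -> on_hand[A=39 B=27] avail[A=39 B=27] open={}
Step 15: reserve R8 A 1 -> on_hand[A=39 B=27] avail[A=38 B=27] open={R8}
Step 16: reserve R9 A 1 -> on_hand[A=39 B=27] avail[A=37 B=27] open={R8,R9}
Step 17: reserve R10 A 2 -> on_hand[A=39 B=27] avail[A=35 B=27] open={R10,R8,R9}
Step 18: reserve R11 B 7 -> on_hand[A=39 B=27] avail[A=35 B=20] open={R10,R11,R8,R9}
Step 19: reserve R12 B 8 -> on_hand[A=39 B=27] avail[A=35 B=12] open={R10,R11,R12,R8,R9}
Step 20: commit R10 -> on_hand[A=37 B=27] avail[A=35 B=12] open={R11,R12,R8,R9}
Step 21: reserve R13 A 1 -> on_hand[A=37 B=27] avail[A=34 B=12] open={R11,R12,R13,R8,R9}
Step 22: reserve R14 B 7 -> on_hand[A=37 B=27] avail[A=34 B=5] open={R11,R12,R13,R14,R8,R9}
Step 23: cancel R12 -> on_hand[A=37 B=27] avail[A=34 B=13] open={R11,R13,R14,R8,R9}
Step 24: cancel R14 -> on_hand[A=37 B=27] avail[A=34 B=20] open={R11,R13,R8,R9}
Open reservations: ['R11', 'R13', 'R8', 'R9'] -> 4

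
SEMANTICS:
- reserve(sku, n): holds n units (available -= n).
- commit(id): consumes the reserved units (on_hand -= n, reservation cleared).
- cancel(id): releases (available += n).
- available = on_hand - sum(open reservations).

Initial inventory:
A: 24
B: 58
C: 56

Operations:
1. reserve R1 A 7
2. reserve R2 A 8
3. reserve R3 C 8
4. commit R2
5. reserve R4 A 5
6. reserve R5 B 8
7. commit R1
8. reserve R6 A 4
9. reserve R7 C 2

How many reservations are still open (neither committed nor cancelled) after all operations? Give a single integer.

Step 1: reserve R1 A 7 -> on_hand[A=24 B=58 C=56] avail[A=17 B=58 C=56] open={R1}
Step 2: reserve R2 A 8 -> on_hand[A=24 B=58 C=56] avail[A=9 B=58 C=56] open={R1,R2}
Step 3: reserve R3 C 8 -> on_hand[A=24 B=58 C=56] avail[A=9 B=58 C=48] open={R1,R2,R3}
Step 4: commit R2 -> on_hand[A=16 B=58 C=56] avail[A=9 B=58 C=48] open={R1,R3}
Step 5: reserve R4 A 5 -> on_hand[A=16 B=58 C=56] avail[A=4 B=58 C=48] open={R1,R3,R4}
Step 6: reserve R5 B 8 -> on_hand[A=16 B=58 C=56] avail[A=4 B=50 C=48] open={R1,R3,R4,R5}
Step 7: commit R1 -> on_hand[A=9 B=58 C=56] avail[A=4 B=50 C=48] open={R3,R4,R5}
Step 8: reserve R6 A 4 -> on_hand[A=9 B=58 C=56] avail[A=0 B=50 C=48] open={R3,R4,R5,R6}
Step 9: reserve R7 C 2 -> on_hand[A=9 B=58 C=56] avail[A=0 B=50 C=46] open={R3,R4,R5,R6,R7}
Open reservations: ['R3', 'R4', 'R5', 'R6', 'R7'] -> 5

Answer: 5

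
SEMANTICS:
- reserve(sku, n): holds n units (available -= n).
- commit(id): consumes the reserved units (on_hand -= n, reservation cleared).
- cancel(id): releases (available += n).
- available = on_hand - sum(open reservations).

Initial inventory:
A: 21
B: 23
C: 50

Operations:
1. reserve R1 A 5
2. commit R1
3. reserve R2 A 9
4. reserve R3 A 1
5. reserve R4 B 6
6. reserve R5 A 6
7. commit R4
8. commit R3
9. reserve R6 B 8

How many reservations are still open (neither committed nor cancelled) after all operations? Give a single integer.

Answer: 3

Derivation:
Step 1: reserve R1 A 5 -> on_hand[A=21 B=23 C=50] avail[A=16 B=23 C=50] open={R1}
Step 2: commit R1 -> on_hand[A=16 B=23 C=50] avail[A=16 B=23 C=50] open={}
Step 3: reserve R2 A 9 -> on_hand[A=16 B=23 C=50] avail[A=7 B=23 C=50] open={R2}
Step 4: reserve R3 A 1 -> on_hand[A=16 B=23 C=50] avail[A=6 B=23 C=50] open={R2,R3}
Step 5: reserve R4 B 6 -> on_hand[A=16 B=23 C=50] avail[A=6 B=17 C=50] open={R2,R3,R4}
Step 6: reserve R5 A 6 -> on_hand[A=16 B=23 C=50] avail[A=0 B=17 C=50] open={R2,R3,R4,R5}
Step 7: commit R4 -> on_hand[A=16 B=17 C=50] avail[A=0 B=17 C=50] open={R2,R3,R5}
Step 8: commit R3 -> on_hand[A=15 B=17 C=50] avail[A=0 B=17 C=50] open={R2,R5}
Step 9: reserve R6 B 8 -> on_hand[A=15 B=17 C=50] avail[A=0 B=9 C=50] open={R2,R5,R6}
Open reservations: ['R2', 'R5', 'R6'] -> 3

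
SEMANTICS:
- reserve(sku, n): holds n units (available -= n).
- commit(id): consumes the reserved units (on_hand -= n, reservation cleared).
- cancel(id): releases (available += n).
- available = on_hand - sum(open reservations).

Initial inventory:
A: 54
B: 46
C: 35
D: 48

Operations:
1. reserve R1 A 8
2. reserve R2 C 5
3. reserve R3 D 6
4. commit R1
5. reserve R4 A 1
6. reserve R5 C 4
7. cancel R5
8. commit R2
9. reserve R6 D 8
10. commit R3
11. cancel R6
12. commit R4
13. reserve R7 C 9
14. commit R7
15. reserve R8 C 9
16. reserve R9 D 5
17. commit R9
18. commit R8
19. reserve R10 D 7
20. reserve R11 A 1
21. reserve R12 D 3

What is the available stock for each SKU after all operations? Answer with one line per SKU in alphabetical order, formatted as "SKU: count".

Step 1: reserve R1 A 8 -> on_hand[A=54 B=46 C=35 D=48] avail[A=46 B=46 C=35 D=48] open={R1}
Step 2: reserve R2 C 5 -> on_hand[A=54 B=46 C=35 D=48] avail[A=46 B=46 C=30 D=48] open={R1,R2}
Step 3: reserve R3 D 6 -> on_hand[A=54 B=46 C=35 D=48] avail[A=46 B=46 C=30 D=42] open={R1,R2,R3}
Step 4: commit R1 -> on_hand[A=46 B=46 C=35 D=48] avail[A=46 B=46 C=30 D=42] open={R2,R3}
Step 5: reserve R4 A 1 -> on_hand[A=46 B=46 C=35 D=48] avail[A=45 B=46 C=30 D=42] open={R2,R3,R4}
Step 6: reserve R5 C 4 -> on_hand[A=46 B=46 C=35 D=48] avail[A=45 B=46 C=26 D=42] open={R2,R3,R4,R5}
Step 7: cancel R5 -> on_hand[A=46 B=46 C=35 D=48] avail[A=45 B=46 C=30 D=42] open={R2,R3,R4}
Step 8: commit R2 -> on_hand[A=46 B=46 C=30 D=48] avail[A=45 B=46 C=30 D=42] open={R3,R4}
Step 9: reserve R6 D 8 -> on_hand[A=46 B=46 C=30 D=48] avail[A=45 B=46 C=30 D=34] open={R3,R4,R6}
Step 10: commit R3 -> on_hand[A=46 B=46 C=30 D=42] avail[A=45 B=46 C=30 D=34] open={R4,R6}
Step 11: cancel R6 -> on_hand[A=46 B=46 C=30 D=42] avail[A=45 B=46 C=30 D=42] open={R4}
Step 12: commit R4 -> on_hand[A=45 B=46 C=30 D=42] avail[A=45 B=46 C=30 D=42] open={}
Step 13: reserve R7 C 9 -> on_hand[A=45 B=46 C=30 D=42] avail[A=45 B=46 C=21 D=42] open={R7}
Step 14: commit R7 -> on_hand[A=45 B=46 C=21 D=42] avail[A=45 B=46 C=21 D=42] open={}
Step 15: reserve R8 C 9 -> on_hand[A=45 B=46 C=21 D=42] avail[A=45 B=46 C=12 D=42] open={R8}
Step 16: reserve R9 D 5 -> on_hand[A=45 B=46 C=21 D=42] avail[A=45 B=46 C=12 D=37] open={R8,R9}
Step 17: commit R9 -> on_hand[A=45 B=46 C=21 D=37] avail[A=45 B=46 C=12 D=37] open={R8}
Step 18: commit R8 -> on_hand[A=45 B=46 C=12 D=37] avail[A=45 B=46 C=12 D=37] open={}
Step 19: reserve R10 D 7 -> on_hand[A=45 B=46 C=12 D=37] avail[A=45 B=46 C=12 D=30] open={R10}
Step 20: reserve R11 A 1 -> on_hand[A=45 B=46 C=12 D=37] avail[A=44 B=46 C=12 D=30] open={R10,R11}
Step 21: reserve R12 D 3 -> on_hand[A=45 B=46 C=12 D=37] avail[A=44 B=46 C=12 D=27] open={R10,R11,R12}

Answer: A: 44
B: 46
C: 12
D: 27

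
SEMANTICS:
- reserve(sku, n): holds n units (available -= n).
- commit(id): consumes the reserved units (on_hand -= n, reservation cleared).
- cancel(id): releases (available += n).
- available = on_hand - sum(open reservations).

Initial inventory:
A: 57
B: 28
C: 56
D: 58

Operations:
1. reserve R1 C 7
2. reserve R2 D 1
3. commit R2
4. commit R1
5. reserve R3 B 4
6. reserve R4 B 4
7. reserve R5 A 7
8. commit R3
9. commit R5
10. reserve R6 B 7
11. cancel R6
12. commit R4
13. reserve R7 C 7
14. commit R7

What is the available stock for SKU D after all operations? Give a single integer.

Step 1: reserve R1 C 7 -> on_hand[A=57 B=28 C=56 D=58] avail[A=57 B=28 C=49 D=58] open={R1}
Step 2: reserve R2 D 1 -> on_hand[A=57 B=28 C=56 D=58] avail[A=57 B=28 C=49 D=57] open={R1,R2}
Step 3: commit R2 -> on_hand[A=57 B=28 C=56 D=57] avail[A=57 B=28 C=49 D=57] open={R1}
Step 4: commit R1 -> on_hand[A=57 B=28 C=49 D=57] avail[A=57 B=28 C=49 D=57] open={}
Step 5: reserve R3 B 4 -> on_hand[A=57 B=28 C=49 D=57] avail[A=57 B=24 C=49 D=57] open={R3}
Step 6: reserve R4 B 4 -> on_hand[A=57 B=28 C=49 D=57] avail[A=57 B=20 C=49 D=57] open={R3,R4}
Step 7: reserve R5 A 7 -> on_hand[A=57 B=28 C=49 D=57] avail[A=50 B=20 C=49 D=57] open={R3,R4,R5}
Step 8: commit R3 -> on_hand[A=57 B=24 C=49 D=57] avail[A=50 B=20 C=49 D=57] open={R4,R5}
Step 9: commit R5 -> on_hand[A=50 B=24 C=49 D=57] avail[A=50 B=20 C=49 D=57] open={R4}
Step 10: reserve R6 B 7 -> on_hand[A=50 B=24 C=49 D=57] avail[A=50 B=13 C=49 D=57] open={R4,R6}
Step 11: cancel R6 -> on_hand[A=50 B=24 C=49 D=57] avail[A=50 B=20 C=49 D=57] open={R4}
Step 12: commit R4 -> on_hand[A=50 B=20 C=49 D=57] avail[A=50 B=20 C=49 D=57] open={}
Step 13: reserve R7 C 7 -> on_hand[A=50 B=20 C=49 D=57] avail[A=50 B=20 C=42 D=57] open={R7}
Step 14: commit R7 -> on_hand[A=50 B=20 C=42 D=57] avail[A=50 B=20 C=42 D=57] open={}
Final available[D] = 57

Answer: 57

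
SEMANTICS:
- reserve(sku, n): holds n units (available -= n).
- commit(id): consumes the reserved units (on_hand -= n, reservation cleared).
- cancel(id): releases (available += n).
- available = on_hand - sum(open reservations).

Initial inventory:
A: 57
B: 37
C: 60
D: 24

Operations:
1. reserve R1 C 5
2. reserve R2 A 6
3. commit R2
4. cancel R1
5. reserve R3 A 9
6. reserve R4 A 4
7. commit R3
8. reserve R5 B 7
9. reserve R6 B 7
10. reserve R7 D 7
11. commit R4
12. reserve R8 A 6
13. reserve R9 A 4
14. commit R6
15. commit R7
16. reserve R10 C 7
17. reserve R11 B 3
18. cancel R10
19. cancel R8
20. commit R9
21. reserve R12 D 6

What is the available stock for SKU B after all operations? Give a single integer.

Step 1: reserve R1 C 5 -> on_hand[A=57 B=37 C=60 D=24] avail[A=57 B=37 C=55 D=24] open={R1}
Step 2: reserve R2 A 6 -> on_hand[A=57 B=37 C=60 D=24] avail[A=51 B=37 C=55 D=24] open={R1,R2}
Step 3: commit R2 -> on_hand[A=51 B=37 C=60 D=24] avail[A=51 B=37 C=55 D=24] open={R1}
Step 4: cancel R1 -> on_hand[A=51 B=37 C=60 D=24] avail[A=51 B=37 C=60 D=24] open={}
Step 5: reserve R3 A 9 -> on_hand[A=51 B=37 C=60 D=24] avail[A=42 B=37 C=60 D=24] open={R3}
Step 6: reserve R4 A 4 -> on_hand[A=51 B=37 C=60 D=24] avail[A=38 B=37 C=60 D=24] open={R3,R4}
Step 7: commit R3 -> on_hand[A=42 B=37 C=60 D=24] avail[A=38 B=37 C=60 D=24] open={R4}
Step 8: reserve R5 B 7 -> on_hand[A=42 B=37 C=60 D=24] avail[A=38 B=30 C=60 D=24] open={R4,R5}
Step 9: reserve R6 B 7 -> on_hand[A=42 B=37 C=60 D=24] avail[A=38 B=23 C=60 D=24] open={R4,R5,R6}
Step 10: reserve R7 D 7 -> on_hand[A=42 B=37 C=60 D=24] avail[A=38 B=23 C=60 D=17] open={R4,R5,R6,R7}
Step 11: commit R4 -> on_hand[A=38 B=37 C=60 D=24] avail[A=38 B=23 C=60 D=17] open={R5,R6,R7}
Step 12: reserve R8 A 6 -> on_hand[A=38 B=37 C=60 D=24] avail[A=32 B=23 C=60 D=17] open={R5,R6,R7,R8}
Step 13: reserve R9 A 4 -> on_hand[A=38 B=37 C=60 D=24] avail[A=28 B=23 C=60 D=17] open={R5,R6,R7,R8,R9}
Step 14: commit R6 -> on_hand[A=38 B=30 C=60 D=24] avail[A=28 B=23 C=60 D=17] open={R5,R7,R8,R9}
Step 15: commit R7 -> on_hand[A=38 B=30 C=60 D=17] avail[A=28 B=23 C=60 D=17] open={R5,R8,R9}
Step 16: reserve R10 C 7 -> on_hand[A=38 B=30 C=60 D=17] avail[A=28 B=23 C=53 D=17] open={R10,R5,R8,R9}
Step 17: reserve R11 B 3 -> on_hand[A=38 B=30 C=60 D=17] avail[A=28 B=20 C=53 D=17] open={R10,R11,R5,R8,R9}
Step 18: cancel R10 -> on_hand[A=38 B=30 C=60 D=17] avail[A=28 B=20 C=60 D=17] open={R11,R5,R8,R9}
Step 19: cancel R8 -> on_hand[A=38 B=30 C=60 D=17] avail[A=34 B=20 C=60 D=17] open={R11,R5,R9}
Step 20: commit R9 -> on_hand[A=34 B=30 C=60 D=17] avail[A=34 B=20 C=60 D=17] open={R11,R5}
Step 21: reserve R12 D 6 -> on_hand[A=34 B=30 C=60 D=17] avail[A=34 B=20 C=60 D=11] open={R11,R12,R5}
Final available[B] = 20

Answer: 20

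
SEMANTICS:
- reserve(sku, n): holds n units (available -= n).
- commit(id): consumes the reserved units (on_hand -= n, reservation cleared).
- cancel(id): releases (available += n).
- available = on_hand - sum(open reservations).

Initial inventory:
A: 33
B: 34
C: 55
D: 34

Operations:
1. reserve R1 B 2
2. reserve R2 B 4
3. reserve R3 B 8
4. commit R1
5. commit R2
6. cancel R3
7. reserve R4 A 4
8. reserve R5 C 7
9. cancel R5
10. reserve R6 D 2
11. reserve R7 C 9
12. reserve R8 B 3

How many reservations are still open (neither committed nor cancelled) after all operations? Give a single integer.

Step 1: reserve R1 B 2 -> on_hand[A=33 B=34 C=55 D=34] avail[A=33 B=32 C=55 D=34] open={R1}
Step 2: reserve R2 B 4 -> on_hand[A=33 B=34 C=55 D=34] avail[A=33 B=28 C=55 D=34] open={R1,R2}
Step 3: reserve R3 B 8 -> on_hand[A=33 B=34 C=55 D=34] avail[A=33 B=20 C=55 D=34] open={R1,R2,R3}
Step 4: commit R1 -> on_hand[A=33 B=32 C=55 D=34] avail[A=33 B=20 C=55 D=34] open={R2,R3}
Step 5: commit R2 -> on_hand[A=33 B=28 C=55 D=34] avail[A=33 B=20 C=55 D=34] open={R3}
Step 6: cancel R3 -> on_hand[A=33 B=28 C=55 D=34] avail[A=33 B=28 C=55 D=34] open={}
Step 7: reserve R4 A 4 -> on_hand[A=33 B=28 C=55 D=34] avail[A=29 B=28 C=55 D=34] open={R4}
Step 8: reserve R5 C 7 -> on_hand[A=33 B=28 C=55 D=34] avail[A=29 B=28 C=48 D=34] open={R4,R5}
Step 9: cancel R5 -> on_hand[A=33 B=28 C=55 D=34] avail[A=29 B=28 C=55 D=34] open={R4}
Step 10: reserve R6 D 2 -> on_hand[A=33 B=28 C=55 D=34] avail[A=29 B=28 C=55 D=32] open={R4,R6}
Step 11: reserve R7 C 9 -> on_hand[A=33 B=28 C=55 D=34] avail[A=29 B=28 C=46 D=32] open={R4,R6,R7}
Step 12: reserve R8 B 3 -> on_hand[A=33 B=28 C=55 D=34] avail[A=29 B=25 C=46 D=32] open={R4,R6,R7,R8}
Open reservations: ['R4', 'R6', 'R7', 'R8'] -> 4

Answer: 4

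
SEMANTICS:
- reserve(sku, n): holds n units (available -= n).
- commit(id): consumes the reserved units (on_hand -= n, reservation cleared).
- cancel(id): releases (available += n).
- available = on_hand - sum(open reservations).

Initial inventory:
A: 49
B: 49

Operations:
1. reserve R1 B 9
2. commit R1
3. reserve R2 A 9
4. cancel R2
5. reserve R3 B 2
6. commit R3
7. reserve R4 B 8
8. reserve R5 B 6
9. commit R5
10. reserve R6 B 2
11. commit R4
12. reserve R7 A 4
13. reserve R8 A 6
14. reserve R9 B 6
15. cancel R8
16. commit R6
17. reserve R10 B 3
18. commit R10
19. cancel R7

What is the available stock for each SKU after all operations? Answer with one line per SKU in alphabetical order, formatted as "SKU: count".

Step 1: reserve R1 B 9 -> on_hand[A=49 B=49] avail[A=49 B=40] open={R1}
Step 2: commit R1 -> on_hand[A=49 B=40] avail[A=49 B=40] open={}
Step 3: reserve R2 A 9 -> on_hand[A=49 B=40] avail[A=40 B=40] open={R2}
Step 4: cancel R2 -> on_hand[A=49 B=40] avail[A=49 B=40] open={}
Step 5: reserve R3 B 2 -> on_hand[A=49 B=40] avail[A=49 B=38] open={R3}
Step 6: commit R3 -> on_hand[A=49 B=38] avail[A=49 B=38] open={}
Step 7: reserve R4 B 8 -> on_hand[A=49 B=38] avail[A=49 B=30] open={R4}
Step 8: reserve R5 B 6 -> on_hand[A=49 B=38] avail[A=49 B=24] open={R4,R5}
Step 9: commit R5 -> on_hand[A=49 B=32] avail[A=49 B=24] open={R4}
Step 10: reserve R6 B 2 -> on_hand[A=49 B=32] avail[A=49 B=22] open={R4,R6}
Step 11: commit R4 -> on_hand[A=49 B=24] avail[A=49 B=22] open={R6}
Step 12: reserve R7 A 4 -> on_hand[A=49 B=24] avail[A=45 B=22] open={R6,R7}
Step 13: reserve R8 A 6 -> on_hand[A=49 B=24] avail[A=39 B=22] open={R6,R7,R8}
Step 14: reserve R9 B 6 -> on_hand[A=49 B=24] avail[A=39 B=16] open={R6,R7,R8,R9}
Step 15: cancel R8 -> on_hand[A=49 B=24] avail[A=45 B=16] open={R6,R7,R9}
Step 16: commit R6 -> on_hand[A=49 B=22] avail[A=45 B=16] open={R7,R9}
Step 17: reserve R10 B 3 -> on_hand[A=49 B=22] avail[A=45 B=13] open={R10,R7,R9}
Step 18: commit R10 -> on_hand[A=49 B=19] avail[A=45 B=13] open={R7,R9}
Step 19: cancel R7 -> on_hand[A=49 B=19] avail[A=49 B=13] open={R9}

Answer: A: 49
B: 13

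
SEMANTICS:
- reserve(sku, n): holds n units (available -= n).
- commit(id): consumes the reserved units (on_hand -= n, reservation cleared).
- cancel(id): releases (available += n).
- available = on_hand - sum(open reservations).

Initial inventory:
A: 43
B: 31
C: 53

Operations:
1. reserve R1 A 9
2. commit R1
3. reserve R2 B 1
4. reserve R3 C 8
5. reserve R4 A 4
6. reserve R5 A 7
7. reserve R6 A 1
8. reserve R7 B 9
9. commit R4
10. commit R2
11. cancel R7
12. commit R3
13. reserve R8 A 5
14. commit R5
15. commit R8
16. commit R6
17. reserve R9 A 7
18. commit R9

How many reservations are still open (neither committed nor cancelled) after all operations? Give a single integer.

Answer: 0

Derivation:
Step 1: reserve R1 A 9 -> on_hand[A=43 B=31 C=53] avail[A=34 B=31 C=53] open={R1}
Step 2: commit R1 -> on_hand[A=34 B=31 C=53] avail[A=34 B=31 C=53] open={}
Step 3: reserve R2 B 1 -> on_hand[A=34 B=31 C=53] avail[A=34 B=30 C=53] open={R2}
Step 4: reserve R3 C 8 -> on_hand[A=34 B=31 C=53] avail[A=34 B=30 C=45] open={R2,R3}
Step 5: reserve R4 A 4 -> on_hand[A=34 B=31 C=53] avail[A=30 B=30 C=45] open={R2,R3,R4}
Step 6: reserve R5 A 7 -> on_hand[A=34 B=31 C=53] avail[A=23 B=30 C=45] open={R2,R3,R4,R5}
Step 7: reserve R6 A 1 -> on_hand[A=34 B=31 C=53] avail[A=22 B=30 C=45] open={R2,R3,R4,R5,R6}
Step 8: reserve R7 B 9 -> on_hand[A=34 B=31 C=53] avail[A=22 B=21 C=45] open={R2,R3,R4,R5,R6,R7}
Step 9: commit R4 -> on_hand[A=30 B=31 C=53] avail[A=22 B=21 C=45] open={R2,R3,R5,R6,R7}
Step 10: commit R2 -> on_hand[A=30 B=30 C=53] avail[A=22 B=21 C=45] open={R3,R5,R6,R7}
Step 11: cancel R7 -> on_hand[A=30 B=30 C=53] avail[A=22 B=30 C=45] open={R3,R5,R6}
Step 12: commit R3 -> on_hand[A=30 B=30 C=45] avail[A=22 B=30 C=45] open={R5,R6}
Step 13: reserve R8 A 5 -> on_hand[A=30 B=30 C=45] avail[A=17 B=30 C=45] open={R5,R6,R8}
Step 14: commit R5 -> on_hand[A=23 B=30 C=45] avail[A=17 B=30 C=45] open={R6,R8}
Step 15: commit R8 -> on_hand[A=18 B=30 C=45] avail[A=17 B=30 C=45] open={R6}
Step 16: commit R6 -> on_hand[A=17 B=30 C=45] avail[A=17 B=30 C=45] open={}
Step 17: reserve R9 A 7 -> on_hand[A=17 B=30 C=45] avail[A=10 B=30 C=45] open={R9}
Step 18: commit R9 -> on_hand[A=10 B=30 C=45] avail[A=10 B=30 C=45] open={}
Open reservations: [] -> 0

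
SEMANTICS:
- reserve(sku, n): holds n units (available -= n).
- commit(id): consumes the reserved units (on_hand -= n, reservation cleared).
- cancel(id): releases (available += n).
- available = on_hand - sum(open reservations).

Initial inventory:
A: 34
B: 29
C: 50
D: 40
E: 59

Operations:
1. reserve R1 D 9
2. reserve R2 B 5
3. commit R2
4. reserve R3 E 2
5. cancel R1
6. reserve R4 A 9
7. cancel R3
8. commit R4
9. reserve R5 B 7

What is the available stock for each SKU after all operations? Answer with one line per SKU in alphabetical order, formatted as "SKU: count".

Step 1: reserve R1 D 9 -> on_hand[A=34 B=29 C=50 D=40 E=59] avail[A=34 B=29 C=50 D=31 E=59] open={R1}
Step 2: reserve R2 B 5 -> on_hand[A=34 B=29 C=50 D=40 E=59] avail[A=34 B=24 C=50 D=31 E=59] open={R1,R2}
Step 3: commit R2 -> on_hand[A=34 B=24 C=50 D=40 E=59] avail[A=34 B=24 C=50 D=31 E=59] open={R1}
Step 4: reserve R3 E 2 -> on_hand[A=34 B=24 C=50 D=40 E=59] avail[A=34 B=24 C=50 D=31 E=57] open={R1,R3}
Step 5: cancel R1 -> on_hand[A=34 B=24 C=50 D=40 E=59] avail[A=34 B=24 C=50 D=40 E=57] open={R3}
Step 6: reserve R4 A 9 -> on_hand[A=34 B=24 C=50 D=40 E=59] avail[A=25 B=24 C=50 D=40 E=57] open={R3,R4}
Step 7: cancel R3 -> on_hand[A=34 B=24 C=50 D=40 E=59] avail[A=25 B=24 C=50 D=40 E=59] open={R4}
Step 8: commit R4 -> on_hand[A=25 B=24 C=50 D=40 E=59] avail[A=25 B=24 C=50 D=40 E=59] open={}
Step 9: reserve R5 B 7 -> on_hand[A=25 B=24 C=50 D=40 E=59] avail[A=25 B=17 C=50 D=40 E=59] open={R5}

Answer: A: 25
B: 17
C: 50
D: 40
E: 59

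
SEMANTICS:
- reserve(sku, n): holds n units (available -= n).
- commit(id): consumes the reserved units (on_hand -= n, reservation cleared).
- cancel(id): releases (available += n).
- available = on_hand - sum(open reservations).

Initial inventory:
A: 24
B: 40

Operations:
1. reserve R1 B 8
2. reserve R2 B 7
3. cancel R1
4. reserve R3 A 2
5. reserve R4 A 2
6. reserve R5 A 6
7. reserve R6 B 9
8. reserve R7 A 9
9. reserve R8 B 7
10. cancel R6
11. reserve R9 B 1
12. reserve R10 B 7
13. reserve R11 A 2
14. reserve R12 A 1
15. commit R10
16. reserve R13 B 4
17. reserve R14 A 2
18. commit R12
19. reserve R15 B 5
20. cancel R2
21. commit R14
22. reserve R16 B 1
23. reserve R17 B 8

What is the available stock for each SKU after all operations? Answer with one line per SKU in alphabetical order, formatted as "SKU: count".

Step 1: reserve R1 B 8 -> on_hand[A=24 B=40] avail[A=24 B=32] open={R1}
Step 2: reserve R2 B 7 -> on_hand[A=24 B=40] avail[A=24 B=25] open={R1,R2}
Step 3: cancel R1 -> on_hand[A=24 B=40] avail[A=24 B=33] open={R2}
Step 4: reserve R3 A 2 -> on_hand[A=24 B=40] avail[A=22 B=33] open={R2,R3}
Step 5: reserve R4 A 2 -> on_hand[A=24 B=40] avail[A=20 B=33] open={R2,R3,R4}
Step 6: reserve R5 A 6 -> on_hand[A=24 B=40] avail[A=14 B=33] open={R2,R3,R4,R5}
Step 7: reserve R6 B 9 -> on_hand[A=24 B=40] avail[A=14 B=24] open={R2,R3,R4,R5,R6}
Step 8: reserve R7 A 9 -> on_hand[A=24 B=40] avail[A=5 B=24] open={R2,R3,R4,R5,R6,R7}
Step 9: reserve R8 B 7 -> on_hand[A=24 B=40] avail[A=5 B=17] open={R2,R3,R4,R5,R6,R7,R8}
Step 10: cancel R6 -> on_hand[A=24 B=40] avail[A=5 B=26] open={R2,R3,R4,R5,R7,R8}
Step 11: reserve R9 B 1 -> on_hand[A=24 B=40] avail[A=5 B=25] open={R2,R3,R4,R5,R7,R8,R9}
Step 12: reserve R10 B 7 -> on_hand[A=24 B=40] avail[A=5 B=18] open={R10,R2,R3,R4,R5,R7,R8,R9}
Step 13: reserve R11 A 2 -> on_hand[A=24 B=40] avail[A=3 B=18] open={R10,R11,R2,R3,R4,R5,R7,R8,R9}
Step 14: reserve R12 A 1 -> on_hand[A=24 B=40] avail[A=2 B=18] open={R10,R11,R12,R2,R3,R4,R5,R7,R8,R9}
Step 15: commit R10 -> on_hand[A=24 B=33] avail[A=2 B=18] open={R11,R12,R2,R3,R4,R5,R7,R8,R9}
Step 16: reserve R13 B 4 -> on_hand[A=24 B=33] avail[A=2 B=14] open={R11,R12,R13,R2,R3,R4,R5,R7,R8,R9}
Step 17: reserve R14 A 2 -> on_hand[A=24 B=33] avail[A=0 B=14] open={R11,R12,R13,R14,R2,R3,R4,R5,R7,R8,R9}
Step 18: commit R12 -> on_hand[A=23 B=33] avail[A=0 B=14] open={R11,R13,R14,R2,R3,R4,R5,R7,R8,R9}
Step 19: reserve R15 B 5 -> on_hand[A=23 B=33] avail[A=0 B=9] open={R11,R13,R14,R15,R2,R3,R4,R5,R7,R8,R9}
Step 20: cancel R2 -> on_hand[A=23 B=33] avail[A=0 B=16] open={R11,R13,R14,R15,R3,R4,R5,R7,R8,R9}
Step 21: commit R14 -> on_hand[A=21 B=33] avail[A=0 B=16] open={R11,R13,R15,R3,R4,R5,R7,R8,R9}
Step 22: reserve R16 B 1 -> on_hand[A=21 B=33] avail[A=0 B=15] open={R11,R13,R15,R16,R3,R4,R5,R7,R8,R9}
Step 23: reserve R17 B 8 -> on_hand[A=21 B=33] avail[A=0 B=7] open={R11,R13,R15,R16,R17,R3,R4,R5,R7,R8,R9}

Answer: A: 0
B: 7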